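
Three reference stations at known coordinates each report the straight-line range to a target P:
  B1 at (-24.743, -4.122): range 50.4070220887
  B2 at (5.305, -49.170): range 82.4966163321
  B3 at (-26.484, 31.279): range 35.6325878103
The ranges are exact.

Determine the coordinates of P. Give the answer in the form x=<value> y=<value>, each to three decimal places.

x=9.095 y=33.240

eq1: (x + 24.743)² + (y + 4.122)² = 50.4070220887²
eq2: (x − 5.305)² + (y + 49.170)² = 82.4966163321²
eq3: (x + 26.484)² + (y − 31.279)² = 35.6325878103²
eq3−eq2, eq3−eq1 (x²,y² cancel):
  63.578·x − 160.898·y = -4769.956564
  3.482·x − 70.802·y = -2321.757726
det = 63.578·-70.802 − -160.898·3.482 = -3941.202720
x = (-4769.956564·-70.802 − -160.898·-2321.757726) / -3941.202720 = 9.094612
y = (63.578·-2321.757726 − -4769.956564·3.482) / -3941.202720 = 33.239529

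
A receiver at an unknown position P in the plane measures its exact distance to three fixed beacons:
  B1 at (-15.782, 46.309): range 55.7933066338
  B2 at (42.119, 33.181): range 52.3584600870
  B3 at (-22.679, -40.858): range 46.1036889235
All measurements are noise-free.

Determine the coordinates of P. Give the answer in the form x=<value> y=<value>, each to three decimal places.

eq1: (x + 15.782)² + (y − 46.309)² = 55.7933066338²
eq2: (x − 42.119)² + (y − 33.181)² = 52.3584600870²
eq3: (x + 22.679)² + (y + 40.858)² = 46.1036889235²
eq2−eq1, eq2−eq3 (x²,y² cancel):
  -115.802·x + 26.256·y = -852.878639
  -129.596·x − 148.078·y = -75.417507
det = -115.802·-148.078 − 26.256·-129.596 = 20550.401132
x = (-852.878639·-148.078 − 26.256·-75.417507) / 20550.401132 = 6.241860
y = (-115.802·-75.417507 − -852.878639·-129.596) / 20550.401132 = -4.953488

x=6.242 y=-4.953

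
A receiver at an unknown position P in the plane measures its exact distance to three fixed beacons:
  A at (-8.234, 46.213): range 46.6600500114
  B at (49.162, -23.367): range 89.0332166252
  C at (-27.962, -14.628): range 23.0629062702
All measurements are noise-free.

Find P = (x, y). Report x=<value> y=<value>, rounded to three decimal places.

x=-34.336 y=7.537

eq1: (x + 8.234)² + (y − 46.213)² = 46.6600500114²
eq2: (x − 49.162)² + (y + 23.367)² = 89.0332166252²
eq3: (x + 27.962)² + (y + 14.628)² = 23.0629062702²
eq3−eq1, eq3−eq2 (x²,y² cancel):
  39.456·x + 121.682·y = -437.674324
  154.248·x − 17.478·y = -5427.948912
det = 39.456·-17.478 − 121.682·154.248 = -19458.817104
x = (-437.674324·-17.478 − 121.682·-5427.948912) / -19458.817104 = -34.335764
y = (39.456·-5427.948912 − -437.674324·154.248) / -19458.817104 = 7.536674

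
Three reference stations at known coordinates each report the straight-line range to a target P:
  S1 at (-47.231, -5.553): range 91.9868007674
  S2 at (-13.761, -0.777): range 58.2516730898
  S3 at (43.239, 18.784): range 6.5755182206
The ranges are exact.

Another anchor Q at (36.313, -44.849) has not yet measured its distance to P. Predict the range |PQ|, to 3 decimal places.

57.454

eq1: (x + 47.231)² + (y + 5.553)² = 91.9868007674²
eq2: (x + 13.761)² + (y + 0.777)² = 58.2516730898²
eq3: (x − 43.239)² + (y − 18.784)² = 6.5755182206²
eq3−eq1, eq3−eq2 (x²,y² cancel):
  -180.940·x − 48.674·y = -8379.180683
  -114.000·x − 39.122·y = -5382.500905
det = -180.940·-39.122 − -48.674·-114.000 = 1529.898680
x = (-8379.180683·-39.122 − -48.674·-5382.500905) / 1529.898680 = 43.024063
y = (-180.940·-5382.500905 − -8379.180683·-114.000) / 1529.898680 = 12.211996
|P − Q| = √((43.024063 − 36.313)² + (12.211996 − -44.849)²) = 57.454291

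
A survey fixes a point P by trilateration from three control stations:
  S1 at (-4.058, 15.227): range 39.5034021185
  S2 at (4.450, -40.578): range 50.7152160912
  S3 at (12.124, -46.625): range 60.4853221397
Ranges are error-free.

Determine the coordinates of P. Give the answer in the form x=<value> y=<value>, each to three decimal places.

x=-35.247 y=-9.016

eq1: (x + 4.058)² + (y − 15.227)² = 39.5034021185²
eq2: (x − 4.450)² + (y + 40.578)² = 50.7152160912²
eq3: (x − 12.124)² + (y + 46.625)² = 60.4853221397²
eq2−eq1, eq2−eq3 (x²,y² cancel):
  -17.016·x + 111.610·y = -406.533327
  15.348·x − 12.094·y = -431.935634
det = -17.016·-12.094 − 111.610·15.348 = -1507.198776
x = (-406.533327·-12.094 − 111.610·-431.935634) / -1507.198776 = -35.247474
y = (-17.016·-431.935634 − -406.533327·15.348) / -1507.198776 = -9.016256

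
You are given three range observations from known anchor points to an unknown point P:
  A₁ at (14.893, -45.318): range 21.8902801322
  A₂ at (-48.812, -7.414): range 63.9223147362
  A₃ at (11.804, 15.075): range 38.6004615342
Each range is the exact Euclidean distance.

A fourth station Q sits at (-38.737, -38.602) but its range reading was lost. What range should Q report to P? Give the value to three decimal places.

53.944

eq1: (x − 14.893)² + (y + 45.318)² = 21.8902801322²
eq2: (x + 48.812)² + (y + 7.414)² = 63.9223147362²
eq3: (x − 11.804)² + (y − 15.075)² = 38.6004615342²
eq3−eq1, eq3−eq2 (x²,y² cancel):
  6.178·x − 120.786·y = 2919.743798
  -121.232·x − 44.978·y = -525.077992
det = 6.178·-44.978 − -120.786·-121.232 = -14921.002436
x = (2919.743798·-44.978 − -120.786·-525.077992) / -14921.002436 = 13.051825
y = (6.178·-525.077992 − 2919.743798·-121.232) / -14921.002436 = -23.505287
|P − Q| = √((13.051825 − -38.737)² + (-23.505287 − -38.602)²) = 53.944352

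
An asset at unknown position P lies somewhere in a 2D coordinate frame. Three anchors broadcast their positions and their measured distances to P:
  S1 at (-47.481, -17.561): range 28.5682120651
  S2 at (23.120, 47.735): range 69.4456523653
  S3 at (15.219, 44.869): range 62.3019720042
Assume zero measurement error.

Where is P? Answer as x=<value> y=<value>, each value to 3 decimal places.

x=-21.654 y=-5.350

eq1: (x + 47.481)² + (y + 17.561)² = 28.5682120651²
eq2: (x − 23.120)² + (y − 47.735)² = 69.4456523653²
eq3: (x − 15.219)² + (y − 44.869)² = 62.3019720042²
eq2−eq3, eq2−eq1 (x²,y² cancel):
  -15.802·x − 5.732·y = 372.843414
  -141.202·x − 130.592·y = 3756.225349
det = -15.802·-130.592 − -5.732·-141.202 = 1254.244920
x = (372.843414·-130.592 − -5.732·3756.225349) / 1254.244920 = -21.654210
y = (-15.802·3756.225349 − 372.843414·-141.202) / 1254.244920 = -5.349543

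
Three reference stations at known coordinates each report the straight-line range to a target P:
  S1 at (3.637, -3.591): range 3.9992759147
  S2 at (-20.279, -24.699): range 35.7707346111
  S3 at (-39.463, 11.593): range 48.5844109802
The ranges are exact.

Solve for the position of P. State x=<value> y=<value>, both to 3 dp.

x=7.229 y=-1.833

eq1: (x − 3.637)² + (y + 3.591)² = 3.9992759147²
eq2: (x + 20.279)² + (y + 24.699)² = 35.7707346111²
eq3: (x + 39.463)² + (y − 11.593)² = 48.5844109802²
eq1−eq3, eq1−eq2 (x²,y² cancel):
  -86.200·x + 30.368·y = -678.847814
  -47.832·x − 42.216·y = -268.395855
det = -86.200·-42.216 − 30.368·-47.832 = 5091.581376
x = (-678.847814·-42.216 − 30.368·-268.395855) / 5091.581376 = 7.229362
y = (-86.200·-268.395855 − -678.847814·-47.832) / 5091.581376 = -1.833404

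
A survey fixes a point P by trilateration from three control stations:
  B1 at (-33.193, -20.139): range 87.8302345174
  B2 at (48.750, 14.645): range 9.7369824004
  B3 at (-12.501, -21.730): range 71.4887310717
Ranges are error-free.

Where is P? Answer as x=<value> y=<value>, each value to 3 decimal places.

eq1: (x + 33.193)² + (y + 20.139)² = 87.8302345174²
eq2: (x − 48.750)² + (y − 14.645)² = 9.7369824004²
eq3: (x + 12.501)² + (y + 21.730)² = 71.4887310717²
eq2−eq1, eq2−eq3 (x²,y² cancel):
  -163.886·x − 69.568·y = -8703.025224
  -122.502·x − 72.750·y = -6978.400468
det = -163.886·-72.750 − -69.568·-122.502 = 3400.487364
x = (-8703.025224·-72.750 − -69.568·-6978.400468) / 3400.487364 = 43.426634
y = (-163.886·-6978.400468 − -8703.025224·-122.502) / 3400.487364 = 22.797951

x=43.427 y=22.798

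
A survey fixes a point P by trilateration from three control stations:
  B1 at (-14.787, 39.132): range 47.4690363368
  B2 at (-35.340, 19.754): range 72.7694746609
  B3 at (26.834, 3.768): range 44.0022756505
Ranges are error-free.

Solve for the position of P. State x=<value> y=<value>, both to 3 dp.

x=31.944 y=47.473

eq1: (x + 14.787)² + (y − 39.132)² = 47.4690363368²
eq2: (x + 35.340)² + (y − 19.754)² = 72.7694746609²
eq3: (x − 26.834)² + (y − 3.768)² = 44.0022756505²
eq1−eq2, eq1−eq3 (x²,y² cancel):
  -41.106·x − 38.756·y = -3152.919709
  83.242·x − 70.728·y = -698.598265
det = -41.106·-70.728 − -38.756·83.242 = 6133.472120
x = (-3152.919709·-70.728 − -38.756·-698.598265) / 6133.472120 = 31.943543
y = (-41.106·-698.598265 − -3152.919709·83.242) / 6133.472120 = 47.472609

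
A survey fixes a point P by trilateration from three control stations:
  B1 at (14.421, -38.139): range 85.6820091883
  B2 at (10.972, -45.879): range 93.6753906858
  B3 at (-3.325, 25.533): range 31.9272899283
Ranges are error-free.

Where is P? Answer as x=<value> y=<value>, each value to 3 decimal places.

eq1: (x − 14.421)² + (y + 38.139)² = 85.6820091883²
eq2: (x − 10.972)² + (y + 45.879)² = 93.6753906858²
eq3: (x + 3.325)² + (y − 25.533)² = 31.9272899283²
eq3−eq1, eq3−eq2 (x²,y² cancel):
  35.492·x − 127.344·y = -5322.496008
  28.594·x − 142.824·y = -6193.449267
det = 35.492·-142.824 − -127.344·28.594 = -1427.835072
x = (-5322.496008·-142.824 − -127.344·-6193.449267) / -1427.835072 = 19.973199
y = (35.492·-6193.449267 − -5322.496008·28.594) / -1427.835072 = 47.362929

x=19.973 y=47.363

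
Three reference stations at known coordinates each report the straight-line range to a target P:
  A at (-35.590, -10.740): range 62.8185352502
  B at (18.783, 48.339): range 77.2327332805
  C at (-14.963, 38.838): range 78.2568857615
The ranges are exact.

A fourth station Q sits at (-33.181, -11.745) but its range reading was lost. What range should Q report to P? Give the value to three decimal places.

60.224

eq1: (x + 35.590)² + (y + 10.740)² = 62.8185352502²
eq2: (x − 18.783)² + (y − 48.339)² = 77.2327332805²
eq3: (x + 14.963)² + (y − 38.838)² = 78.2568857615²
eq2−eq1, eq2−eq3 (x²,y² cancel):
  -108.746·x − 118.158·y = 711.262409
  -67.492·x − 19.002·y = -1116.423476
det = -108.746·-19.002 − -118.158·-67.492 = -5908.328244
x = (711.262409·-19.002 − -118.158·-1116.423476) / -5908.328244 = 24.614369
y = (-108.746·-1116.423476 − 711.262409·-67.492) / -5908.328244 = -28.673273
|P − Q| = √((24.614369 − -33.181)² + (-28.673273 − -11.745)²) = 60.223510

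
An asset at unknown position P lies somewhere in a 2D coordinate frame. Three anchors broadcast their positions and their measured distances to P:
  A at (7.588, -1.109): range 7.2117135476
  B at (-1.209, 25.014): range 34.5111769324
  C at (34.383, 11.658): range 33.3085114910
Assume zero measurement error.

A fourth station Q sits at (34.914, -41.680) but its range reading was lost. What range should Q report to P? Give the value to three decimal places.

43.034

eq1: (x − 7.588)² + (y + 1.109)² = 7.2117135476²
eq2: (x + 1.209)² + (y − 25.014)² = 34.5111769324²
eq3: (x − 34.383)² + (y − 11.658)² = 33.3085114910²
eq3−eq1, eq3−eq2 (x²,y² cancel):
  -53.590·x − 25.534·y = -201.843903
  -71.184·x + 26.712·y = -772.502172
det = -53.590·26.712 − -25.534·-71.184 = -3249.108336
x = (-201.843903·26.712 − -25.534·-772.502172) / -3249.108336 = 7.730344
y = (-53.590·-772.502172 − -201.843903·-71.184) / -3249.108336 = -8.319309
|P − Q| = √((7.730344 − 34.914)² + (-8.319309 − -41.680)²) = 43.033555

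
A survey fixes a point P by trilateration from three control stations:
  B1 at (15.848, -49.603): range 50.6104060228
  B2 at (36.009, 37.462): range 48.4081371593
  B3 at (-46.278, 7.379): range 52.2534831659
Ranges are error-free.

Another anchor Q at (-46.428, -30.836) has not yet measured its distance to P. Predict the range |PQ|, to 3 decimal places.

eq1: (x − 15.848)² + (y + 49.603)² = 50.6104060228²
eq2: (x − 36.009)² + (y − 37.462)² = 48.4081371593²
eq3: (x + 46.278)² + (y − 7.379)² = 52.2534831659²
eq2−eq1, eq2−eq3 (x²,y² cancel):
  -40.322·x − 174.130·y = -206.498267
  -164.574·x − 60.166·y = -891.025360
det = -40.322·-60.166 − -174.130·-164.574 = -26231.257168
x = (-206.498267·-60.166 − -174.130·-891.025360) / -26231.257168 = 5.441221
y = (-40.322·-891.025360 − -206.498267·-164.574) / -26231.257168 = -0.074098
|P − Q| = √((5.441221 − -46.428)² + (-0.074098 − -30.836)²) = 60.305147

60.305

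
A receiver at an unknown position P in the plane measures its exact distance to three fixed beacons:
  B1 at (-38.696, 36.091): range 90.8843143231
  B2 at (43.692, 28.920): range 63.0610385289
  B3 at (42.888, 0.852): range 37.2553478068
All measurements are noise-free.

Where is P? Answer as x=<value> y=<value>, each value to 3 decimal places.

eq1: (x + 38.696)² + (y − 36.091)² = 90.8843143231²
eq2: (x − 43.692)² + (y − 28.920)² = 63.0610385289²
eq3: (x − 42.888)² + (y − 0.852)² = 37.2553478068²
eq1−eq3, eq1−eq2 (x²,y² cancel):
  163.168·x − 70.478·y = 5912.163401
  164.776·x − 14.342·y = 4228.680577
det = 163.168·-14.342 − -70.478·164.776 = 9272.927472
x = (5912.163401·-14.342 − -70.478·4228.680577) / 9272.927472 = 22.995618
y = (163.168·4228.680577 − 5912.163401·164.776) / 9272.927472 = -30.648065

x=22.996 y=-30.648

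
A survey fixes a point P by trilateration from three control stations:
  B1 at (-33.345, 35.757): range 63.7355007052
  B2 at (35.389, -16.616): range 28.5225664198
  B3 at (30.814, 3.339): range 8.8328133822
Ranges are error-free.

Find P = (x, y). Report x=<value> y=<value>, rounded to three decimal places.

x=24.916 y=9.914

eq1: (x + 33.345)² + (y − 35.757)² = 63.7355007052²
eq2: (x − 35.389)² + (y + 16.616)² = 28.5225664198²
eq3: (x − 30.814)² + (y − 3.339)² = 8.8328133822²
eq3−eq2, eq3−eq1 (x²,y² cancel):
  9.150·x − 39.910·y = -167.696943
  -128.318·x + 64.836·y = -2554.394901
det = 9.150·64.836 − -39.910·-128.318 = -4527.921980
x = (-167.696943·64.836 − -39.910·-2554.394901) / -4527.921980 = 24.916220
y = (9.150·-2554.394901 − -167.696943·-128.318) / -4527.921980 = 9.914316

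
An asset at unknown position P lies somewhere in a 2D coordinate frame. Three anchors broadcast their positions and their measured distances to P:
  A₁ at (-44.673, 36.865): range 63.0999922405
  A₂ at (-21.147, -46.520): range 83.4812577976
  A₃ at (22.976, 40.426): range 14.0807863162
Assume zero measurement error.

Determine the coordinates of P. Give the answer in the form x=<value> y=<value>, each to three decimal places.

eq1: (x + 44.673)² + (y − 36.865)² = 63.0999922405²
eq2: (x + 21.147)² + (y + 46.520)² = 83.4812577976²
eq3: (x − 22.976)² + (y − 40.426)² = 14.0807863162²
eq2−eq1, eq2−eq3 (x²,y² cancel):
  -47.052·x + 166.770·y = 3730.910528
  88.246·x + 173.892·y = 6321.703903
det = -47.052·173.892 − 166.770·88.246 = -22898.751804
x = (3730.910528·173.892 − 166.770·6321.703903) / -22898.751804 = 17.708173
y = (-47.052·6321.703903 − 3730.910528·88.246) / -22898.751804 = 27.367725

x=17.708 y=27.368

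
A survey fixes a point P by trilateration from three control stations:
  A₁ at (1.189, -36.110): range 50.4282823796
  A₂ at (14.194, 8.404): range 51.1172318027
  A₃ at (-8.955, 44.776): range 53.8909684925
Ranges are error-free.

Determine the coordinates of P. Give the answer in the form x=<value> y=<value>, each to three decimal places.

x=-35.872 y=-1.912

eq1: (x − 1.189)² + (y + 36.110)² = 50.4282823796²
eq2: (x − 14.194)² + (y − 8.404)² = 51.1172318027²
eq3: (x + 8.955)² + (y − 44.776)² = 53.8909684925²
eq2−eq3, eq2−eq1 (x²,y² cancel):
  -46.298·x + 72.744·y = 1521.720251
  -26.010·x − 89.028·y = 1103.208692
det = -46.298·-89.028 − 72.744·-26.010 = 6013.889784
x = (1521.720251·-89.028 − 72.744·1103.208692) / 6013.889784 = -35.871546
y = (-46.298·1103.208692 − 1521.720251·-26.010) / 6013.889784 = -1.911643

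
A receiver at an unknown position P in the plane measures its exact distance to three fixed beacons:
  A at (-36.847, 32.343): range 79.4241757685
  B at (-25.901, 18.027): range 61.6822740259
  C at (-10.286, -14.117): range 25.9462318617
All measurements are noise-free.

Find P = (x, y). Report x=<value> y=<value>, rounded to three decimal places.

x=1.067 y=-37.447

eq1: (x + 36.847)² + (y − 32.343)² = 79.4241757685²
eq2: (x + 25.901)² + (y − 18.027)² = 61.6822740259²
eq3: (x + 10.286)² + (y + 14.117)² = 25.9462318617²
eq2−eq1, eq2−eq3 (x²,y² cancel):
  -21.892·x + 28.632·y = -1095.560240
  31.230·x − 64.288·y = 2440.752936
det = -21.892·-64.288 − 28.632·31.230 = 513.215536
x = (-1095.560240·-64.288 − 28.632·2440.752936) / 513.215536 = 1.067268
y = (-21.892·2440.752936 − -1095.560240·31.230) / 513.215536 = -37.447458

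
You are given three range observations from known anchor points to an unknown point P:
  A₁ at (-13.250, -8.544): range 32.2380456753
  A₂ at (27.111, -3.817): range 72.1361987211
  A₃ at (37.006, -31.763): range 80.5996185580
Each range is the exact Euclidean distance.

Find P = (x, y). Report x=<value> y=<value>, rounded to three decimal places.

x=-42.899 y=-21.203

eq1: (x + 13.250)² + (y + 8.544)² = 32.2380456753²
eq2: (x − 27.111)² + (y + 3.817)² = 72.1361987211²
eq3: (x − 37.006)² + (y + 31.763)² = 80.5996185580²
eq2−eq1, eq2−eq3 (x²,y² cancel):
  -80.722·x − 9.454·y = 3663.326203
  19.790·x − 55.892·y = 336.089049
det = -80.722·-55.892 − -9.454·19.790 = 4698.808684
x = (3663.326203·-55.892 − -9.454·336.089049) / 4698.808684 = -42.898798
y = (-80.722·336.089049 − 3663.326203·19.790) / 4698.808684 = -21.202610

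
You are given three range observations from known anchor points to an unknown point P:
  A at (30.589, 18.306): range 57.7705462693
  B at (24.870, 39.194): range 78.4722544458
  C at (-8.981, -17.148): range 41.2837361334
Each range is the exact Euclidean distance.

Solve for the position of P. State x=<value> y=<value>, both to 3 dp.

eq1: (x − 30.589)² + (y − 18.306)² = 57.7705462693²
eq2: (x − 24.870)² + (y − 39.194)² = 78.4722544458²
eq3: (x + 8.981)² + (y + 17.148)² = 41.2837361334²
eq1−eq2, eq1−eq3 (x²,y² cancel):
  -11.438·x + 41.776·y = -1936.568723
  -79.140·x − 70.908·y = 737.004855
det = -11.438·-70.908 − 41.776·-79.140 = 4117.198344
x = (-1936.568723·-70.908 − 41.776·737.004855) / 4117.198344 = 25.874172
y = (-11.438·737.004855 − -1936.568723·-79.140) / 4117.198344 = -39.271829

x=25.874 y=-39.272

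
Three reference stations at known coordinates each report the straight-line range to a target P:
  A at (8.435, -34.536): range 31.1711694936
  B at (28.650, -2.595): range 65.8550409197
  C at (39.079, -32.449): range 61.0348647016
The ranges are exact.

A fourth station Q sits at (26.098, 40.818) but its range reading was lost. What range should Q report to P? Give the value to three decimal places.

eq1: (x − 8.435)² + (y + 34.536)² = 31.1711694936²
eq2: (x − 28.650)² + (y + 2.595)² = 65.8550409197²
eq3: (x − 39.079)² + (y + 32.449)² = 61.0348647016²
eq2−eq1, eq2−eq3 (x²,y² cancel):
  -40.430·x − 63.882·y = 3801.572603
  20.858·x − 59.708·y = 2364.181022
det = -40.430·-59.708 − -63.882·20.858 = 3746.445196
x = (3801.572603·-59.708 − -63.882·2364.181022) / 3746.445196 = -20.274068
y = (-40.430·2364.181022 − 3801.572603·20.858) / 3746.445196 = -46.678126
|P − Q| = √((-20.274068 − 26.098)² + (-46.678126 − 40.818)²) = 99.024950

99.025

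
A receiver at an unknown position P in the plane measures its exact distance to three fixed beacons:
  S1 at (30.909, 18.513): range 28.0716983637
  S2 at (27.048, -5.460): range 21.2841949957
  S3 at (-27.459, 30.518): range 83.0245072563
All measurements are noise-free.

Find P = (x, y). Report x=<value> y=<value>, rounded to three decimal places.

eq1: (x − 30.909)² + (y − 18.513)² = 28.0716983637²
eq2: (x − 27.048)² + (y + 5.460)² = 21.2841949957²
eq3: (x + 27.459)² + (y − 30.518)² = 83.0245072563²
eq1−eq3, eq1−eq2 (x²,y² cancel):
  -116.736·x + 24.010·y = -5717.801001
  -7.722·x − 47.946·y = -201.688254
det = -116.736·-47.946 − 24.010·-7.722 = 5782.429476
x = (-5717.801001·-47.946 − 24.010·-201.688254) / 5782.429476 = 48.247579
y = (-116.736·-201.688254 − -5717.801001·-7.722) / 5782.429476 = -3.564000

x=48.248 y=-3.564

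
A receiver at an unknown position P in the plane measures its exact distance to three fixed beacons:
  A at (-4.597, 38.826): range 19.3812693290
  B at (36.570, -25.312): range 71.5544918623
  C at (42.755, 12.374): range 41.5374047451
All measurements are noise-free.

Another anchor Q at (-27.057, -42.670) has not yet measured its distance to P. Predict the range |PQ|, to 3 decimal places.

94.915

eq1: (x + 4.597)² + (y − 38.826)² = 19.3812693290²
eq2: (x − 36.570)² + (y + 25.312)² = 71.5544918623²
eq3: (x − 42.755)² + (y − 12.374)² = 41.5374047451²
eq2−eq3, eq2−eq1 (x²,y² cancel):
  12.370·x + 75.372·y = 3397.732970
  -82.334·x + 128.276·y = 4294.940146
det = 12.370·128.276 − 75.372·-82.334 = 7792.452368
x = (3397.732970·128.276 − 75.372·4294.940146) / 7792.452368 = 14.389484
y = (12.370·4294.940146 − 3397.732970·-82.334) / 7792.452368 = 42.717920
|P − Q| = √((14.389484 − -27.057)² + (42.717920 − -42.670)²) = 94.915267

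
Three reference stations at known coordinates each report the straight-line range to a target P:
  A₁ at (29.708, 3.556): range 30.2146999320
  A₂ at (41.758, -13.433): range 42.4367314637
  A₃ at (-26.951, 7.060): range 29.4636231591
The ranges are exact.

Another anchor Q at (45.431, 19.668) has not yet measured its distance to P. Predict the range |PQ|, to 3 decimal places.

eq1: (x − 29.708)² + (y − 3.556)² = 30.2146999320²
eq2: (x − 41.758)² + (y + 13.433)² = 42.4367314637²
eq3: (x + 26.951)² + (y − 7.060)² = 29.4636231591²
eq1−eq3, eq1−eq2 (x²,y² cancel):
  -113.318·x + 7.008·y = -74.187397
  24.100·x − 33.978·y = 141.017568
det = -113.318·-33.978 − 7.008·24.100 = 3681.426204
x = (-74.187397·-33.978 − 7.008·141.017568) / 3681.426204 = 0.416276
y = (-113.318·141.017568 − -74.187397·24.100) / 3681.426204 = -3.855004
|P − Q| = √((0.416276 − 45.431)² + (-3.855004 − 19.668)²) = 50.790325

50.790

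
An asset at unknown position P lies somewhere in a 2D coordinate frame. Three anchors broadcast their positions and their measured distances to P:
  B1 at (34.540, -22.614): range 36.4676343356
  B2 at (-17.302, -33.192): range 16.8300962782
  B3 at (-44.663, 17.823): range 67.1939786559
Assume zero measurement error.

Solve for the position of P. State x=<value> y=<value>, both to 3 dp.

x=-0.476 y=-32.799

eq1: (x − 34.540)² + (y + 22.614)² = 36.4676343356²
eq2: (x + 17.302)² + (y + 33.192)² = 16.8300962782²
eq3: (x + 44.663)² + (y − 17.823)² = 67.1939786559²
eq2−eq1, eq2−eq3 (x²,y² cancel):
  103.684·x + 21.156·y = -743.299685
  -54.722·x + 102.030·y = -3320.403797
det = 103.684·102.030 − 21.156·-54.722 = 11736.577152
x = (-743.299685·102.030 − 21.156·-3320.403797) / 11736.577152 = -0.476494
y = (103.684·-3320.403797 − -743.299685·-54.722) / 11736.577152 = -32.798966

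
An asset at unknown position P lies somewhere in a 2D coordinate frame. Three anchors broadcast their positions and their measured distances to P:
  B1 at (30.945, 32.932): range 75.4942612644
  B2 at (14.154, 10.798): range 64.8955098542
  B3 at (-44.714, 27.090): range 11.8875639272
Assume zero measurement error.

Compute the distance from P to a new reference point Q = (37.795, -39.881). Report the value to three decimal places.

eq1: (x − 30.945)² + (y − 32.932)² = 75.4942612644²
eq2: (x − 14.154)² + (y − 10.798)² = 64.8955098542²
eq3: (x + 44.714)² + (y − 27.090)² = 11.8875639272²
eq3−eq2, eq3−eq1 (x²,y² cancel):
  117.736·x − 32.584·y = -6486.390399
  151.318·x + 11.684·y = -6249.169555
det = 117.736·11.684 − -32.584·151.318 = 6306.173136
x = (-6486.390399·11.684 − -32.584·-6249.169555) / 6306.173136 = -44.307367
y = (117.736·-6249.169555 − -6486.390399·151.318) / 6306.173136 = 38.970607
|P − Q| = √((-44.307367 − 37.795)² + (38.970607 − -39.881)²) = 113.834857

113.835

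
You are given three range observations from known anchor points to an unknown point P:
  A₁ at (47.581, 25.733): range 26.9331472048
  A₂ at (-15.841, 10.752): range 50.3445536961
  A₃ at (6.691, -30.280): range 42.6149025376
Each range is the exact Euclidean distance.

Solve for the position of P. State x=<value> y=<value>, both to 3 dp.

x=33.835 y=2.572

eq1: (x − 47.581)² + (y − 25.733)² = 26.9331472048²
eq2: (x + 15.841)² + (y − 10.752)² = 50.3445536961²
eq3: (x − 6.691)² + (y + 30.280)² = 42.6149025376²
eq1−eq3, eq1−eq2 (x²,y² cancel):
  -81.780·x − 112.026·y = -3055.126469
  -126.844·x − 29.962·y = -4368.775734
det = -81.780·-29.962 − -112.026·-126.844 = -11759.533584
x = (-3055.126469·-29.962 − -112.026·-4368.775734) / -11759.533584 = 33.834571
y = (-81.780·-4368.775734 − -3055.126469·-126.844) / -11759.533584 = 2.572039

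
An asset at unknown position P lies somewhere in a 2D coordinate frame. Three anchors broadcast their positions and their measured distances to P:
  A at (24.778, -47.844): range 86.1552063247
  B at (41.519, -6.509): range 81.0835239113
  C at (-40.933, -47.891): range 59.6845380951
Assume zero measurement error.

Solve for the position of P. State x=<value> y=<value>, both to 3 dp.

eq1: (x − 24.778)² + (y + 47.844)² = 86.1552063247²
eq2: (x − 41.519)² + (y + 6.509)² = 81.0835239113²
eq3: (x + 40.933)² + (y + 47.891)² = 59.6845380951²
eq1−eq3, eq1−eq2 (x²,y² cancel):
  -131.422·x − 0.094·y = 4926.536239
  33.482·x + 82.670·y = -288.621451
det = -131.422·82.670 − -0.094·33.482 = -10861.509432
x = (4926.536239·82.670 − -0.094·-288.621451) / -10861.509432 = -37.494754
y = (-131.422·-288.621451 − 4926.536239·33.482) / -10861.509432 = 11.694422

x=-37.495 y=11.694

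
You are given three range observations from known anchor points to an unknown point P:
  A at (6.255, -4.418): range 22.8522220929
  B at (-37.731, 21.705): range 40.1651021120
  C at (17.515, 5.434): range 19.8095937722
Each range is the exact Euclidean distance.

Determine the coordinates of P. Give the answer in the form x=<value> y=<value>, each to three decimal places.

eq1: (x − 6.255)² + (y + 4.418)² = 22.8522220929²
eq2: (x + 37.731)² + (y − 21.705)² = 40.1651021120²
eq3: (x − 17.515)² + (y − 5.434)² = 19.8095937722²
eq1−eq3, eq1−eq2 (x²,y² cancel):
  22.520·x + 19.704·y = 407.463881
  -87.972·x + 52.246·y = 745.080264
det = 22.520·52.246 − 19.704·-87.972 = 2909.980208
x = (407.463881·52.246 − 19.704·745.080264) / 2909.980208 = 2.270564
y = (22.520·745.080264 − 407.463881·-87.972) / 2909.980208 = 18.084185

x=2.271 y=18.084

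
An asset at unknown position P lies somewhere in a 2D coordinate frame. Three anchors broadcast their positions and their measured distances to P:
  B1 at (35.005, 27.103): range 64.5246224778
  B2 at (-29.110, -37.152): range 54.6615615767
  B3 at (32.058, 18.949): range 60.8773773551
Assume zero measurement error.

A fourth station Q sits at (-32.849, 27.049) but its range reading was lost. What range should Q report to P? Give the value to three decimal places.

eq1: (x − 35.005)² + (y − 27.103)² = 64.5246224778²
eq2: (x + 29.110)² + (y + 37.152)² = 54.6615615767²
eq3: (x − 32.058)² + (y − 18.949)² = 60.8773773551²
eq3−eq2, eq3−eq1 (x²,y² cancel):
  -122.336·x − 112.202·y = 1559.051999
  5.894·x + 16.308·y = 115.770837
det = -122.336·16.308 − -112.202·5.894 = -1333.736900
x = (1559.051999·16.308 − -112.202·115.770837) / -1333.736900 = -28.802337
y = (-122.336·115.770837 − 1559.051999·5.894) / -1333.736900 = 17.508696
|P − Q| = √((-28.802337 − -32.849)² + (17.508696 − 27.049)²) = 10.363054

10.363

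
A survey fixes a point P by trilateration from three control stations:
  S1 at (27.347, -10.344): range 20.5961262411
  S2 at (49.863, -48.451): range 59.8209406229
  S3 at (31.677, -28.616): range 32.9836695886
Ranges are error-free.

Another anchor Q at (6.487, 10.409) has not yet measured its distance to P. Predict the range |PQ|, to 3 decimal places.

17.051

eq1: (x − 27.347)² + (y + 10.344)² = 20.5961262411²
eq2: (x − 49.863)² + (y + 48.451)² = 59.8209406229²
eq3: (x − 31.677)² + (y + 28.616)² = 32.9836695886²
eq2−eq3, eq2−eq1 (x²,y² cancel):
  -36.372·x + 39.670·y = -520.887908
  -45.032·x + 76.214·y = -824.616904
det = -36.372·76.214 − 39.670·-45.032 = -985.636168
x = (-520.887908·76.214 − 39.670·-824.616904) / -985.636168 = 7.088212
y = (-36.372·-824.616904 − -520.887908·-45.032) / -985.636168 = -6.631597
|P − Q| = √((7.088212 − 6.487)² + (-6.631597 − 10.409)²) = 17.051199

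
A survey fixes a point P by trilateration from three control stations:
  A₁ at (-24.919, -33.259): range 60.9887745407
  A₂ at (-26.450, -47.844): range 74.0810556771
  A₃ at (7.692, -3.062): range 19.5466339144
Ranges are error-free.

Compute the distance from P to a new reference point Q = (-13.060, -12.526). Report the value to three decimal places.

37.315

eq1: (x + 24.919)² + (y + 33.259)² = 60.9887745407²
eq2: (x + 26.450)² + (y + 47.844)² = 74.0810556771²
eq3: (x − 7.692)² + (y + 3.062)² = 19.5466339144²
eq3−eq1, eq3−eq2 (x²,y² cancel):
  -65.222·x − 60.394·y = -1678.984789
  -68.284·x − 89.564·y = -2185.823785
det = -65.222·-89.564 − -60.394·-68.284 = 1717.599312
x = (-1678.984789·-89.564 − -60.394·-2185.823785) / 1717.599312 = 10.692804
y = (-65.222·-2185.823785 − -1678.984789·-68.284) / 1717.599312 = 16.252918
|P − Q| = √((10.692804 − -13.060)² + (16.252918 − -12.526)²) = 37.315169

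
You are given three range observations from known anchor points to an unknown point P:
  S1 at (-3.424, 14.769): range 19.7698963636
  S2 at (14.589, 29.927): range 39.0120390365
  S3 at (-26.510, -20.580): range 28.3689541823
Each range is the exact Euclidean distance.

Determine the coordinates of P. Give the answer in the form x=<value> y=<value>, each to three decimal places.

x=-2.808 y=-4.991

eq1: (x + 3.424)² + (y − 14.769)² = 19.7698963636²
eq2: (x − 14.589)² + (y − 29.927)² = 39.0120390365²
eq3: (x + 26.510)² + (y + 20.580)² = 28.3689541823²
eq3−eq2, eq3−eq1 (x²,y² cancel):
  82.198·x + 101.014·y = -734.993878
  46.172·x + 70.698·y = -482.520604
det = 82.198·70.698 − 101.014·46.172 = 1147.215796
x = (-734.993878·70.698 − 101.014·-482.520604) / 1147.215796 = -2.807895
y = (82.198·-482.520604 − -734.993878·46.172) / 1147.215796 = -4.991294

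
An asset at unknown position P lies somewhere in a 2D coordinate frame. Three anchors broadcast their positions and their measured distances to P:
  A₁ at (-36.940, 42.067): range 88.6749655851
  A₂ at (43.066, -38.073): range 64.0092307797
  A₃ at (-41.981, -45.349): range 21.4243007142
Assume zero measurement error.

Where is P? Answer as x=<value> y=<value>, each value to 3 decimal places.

eq1: (x + 36.940)² + (y − 42.067)² = 88.6749655851²
eq2: (x − 43.066)² + (y + 38.073)² = 64.0092307797²
eq3: (x + 41.981)² + (y + 45.349)² = 21.4243007142²
eq2−eq3, eq2−eq1 (x²,y² cancel):
  -170.094·x − 14.552·y = 4152.883441
  -160.012·x + 160.280·y = -3936.105493
det = -170.094·160.280 − -14.552·-160.012 = -29591.160944
x = (4152.883441·160.280 − -14.552·-3936.105493) / -29591.160944 = -20.558367
y = (-170.094·-3936.105493 − 4152.883441·-160.012) / -29591.160944 = -45.081675

x=-20.558 y=-45.082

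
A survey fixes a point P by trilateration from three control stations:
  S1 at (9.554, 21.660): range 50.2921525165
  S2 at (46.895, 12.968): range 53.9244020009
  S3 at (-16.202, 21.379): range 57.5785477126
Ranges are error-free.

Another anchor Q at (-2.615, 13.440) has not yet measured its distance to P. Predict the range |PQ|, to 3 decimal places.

eq1: (x − 9.554)² + (y − 21.660)² = 50.2921525165²
eq2: (x − 46.895)² + (y − 12.968)² = 53.9244020009²
eq3: (x + 16.202)² + (y − 21.379)² = 57.5785477126²
eq2−eq3, eq2−eq1 (x²,y² cancel):
  -126.194·x + 16.822·y = -2055.191630
  -74.682·x + 17.384·y = -1428.335007
det = -126.194·17.384 − 16.822·-74.682 = -937.455892
x = (-2055.191630·17.384 − 16.822·-1428.335007) / -937.455892 = 12.480587
y = (-126.194·-1428.335007 − -2055.191630·-74.682) / -937.455892 = -28.546929
|P − Q| = √((12.480587 − -2.615)² + (-28.546929 − 13.440)²) = 44.618146

44.618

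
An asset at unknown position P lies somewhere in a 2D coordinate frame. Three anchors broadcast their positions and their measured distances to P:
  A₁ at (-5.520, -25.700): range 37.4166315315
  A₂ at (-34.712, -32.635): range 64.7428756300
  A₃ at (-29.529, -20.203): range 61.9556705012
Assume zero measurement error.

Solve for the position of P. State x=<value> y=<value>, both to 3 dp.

x=29.805 y=-38.034

eq1: (x + 5.520)² + (y + 25.700)² = 37.4166315315²
eq2: (x + 34.712)² + (y + 32.635)² = 64.7428756300²
eq3: (x + 29.529)² + (y + 20.203)² = 61.9556705012²
eq1−eq2, eq1−eq3 (x²,y² cancel):
  -58.384·x − 13.870·y = -1212.629861
  -48.018·x + 10.994·y = -1849.338142
det = -58.384·10.994 − -13.870·-48.018 = -1307.883356
x = (-1212.629861·10.994 − -13.870·-1849.338142) / -1307.883356 = 29.805389
y = (-58.384·-1849.338142 − -1212.629861·-48.018) / -1307.883356 = -38.033741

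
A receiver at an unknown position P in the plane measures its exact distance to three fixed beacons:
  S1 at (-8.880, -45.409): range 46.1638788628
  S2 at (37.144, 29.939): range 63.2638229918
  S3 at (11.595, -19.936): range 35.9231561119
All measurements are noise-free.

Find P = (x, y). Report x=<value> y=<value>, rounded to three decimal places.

eq1: (x + 8.880)² + (y + 45.409)² = 46.1638788628²
eq2: (x − 37.144)² + (y − 29.939)² = 63.2638229918²
eq3: (x − 11.595)² + (y + 19.936)² = 35.9231561119²
eq1−eq3, eq1−eq2 (x²,y² cancel):
  40.950·x + 50.946·y = -768.312993
  92.048·x + 150.696·y = -1736.018812
det = 40.950·150.696 − 50.946·92.048 = 1481.523792
x = (-768.312993·150.696 − 50.946·-1736.018812) / 1481.523792 = -18.452947
y = (40.950·-1736.018812 − -768.312993·92.048) / 1481.523792 = -0.248593

x=-18.453 y=-0.249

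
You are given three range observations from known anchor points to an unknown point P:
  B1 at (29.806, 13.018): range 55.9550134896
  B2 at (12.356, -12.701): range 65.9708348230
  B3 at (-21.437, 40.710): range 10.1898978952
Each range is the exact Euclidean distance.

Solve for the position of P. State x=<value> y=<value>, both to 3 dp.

eq1: (x − 29.806)² + (y − 13.018)² = 55.9550134896²
eq2: (x − 12.356)² + (y + 12.701)² = 65.9708348230²
eq3: (x + 21.437)² + (y − 40.710)² = 10.1898978952²
eq3−eq1, eq3−eq2 (x²,y² cancel):
  102.486·x − 55.384·y = -4086.112625
  67.586·x − 106.822·y = -6051.179960
det = 102.486·-106.822 − -55.384·67.586 = -7204.576468
x = (-4086.112625·-106.822 − -55.384·-6051.179960) / -7204.576468 = -14.067194
y = (102.486·-6051.179960 − -4086.112625·67.586) / -7204.576468 = 47.747043

x=-14.067 y=47.747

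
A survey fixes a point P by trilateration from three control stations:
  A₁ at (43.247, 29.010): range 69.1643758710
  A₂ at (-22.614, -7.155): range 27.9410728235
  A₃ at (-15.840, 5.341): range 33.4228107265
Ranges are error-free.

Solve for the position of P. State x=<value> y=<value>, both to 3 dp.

eq1: (x − 43.247)² + (y − 29.010)² = 69.1643758710²
eq2: (x + 22.614)² + (y + 7.155)² = 27.9410728235²
eq3: (x + 15.840)² + (y − 5.341)² = 33.4228107265²
eq3−eq2, eq3−eq1 (x²,y² cancel):
  -13.548·x − 24.992·y = 619.535866
  118.174·x + 47.338·y = -1234.175385
det = -13.548·47.338 − -24.992·118.174 = 2312.069384
x = (619.535866·47.338 − -24.992·-1234.175385) / 2312.069384 = -0.656089
y = (-13.548·-1234.175385 − 619.535866·118.174) / 2312.069384 = -24.433706

x=-0.656 y=-24.434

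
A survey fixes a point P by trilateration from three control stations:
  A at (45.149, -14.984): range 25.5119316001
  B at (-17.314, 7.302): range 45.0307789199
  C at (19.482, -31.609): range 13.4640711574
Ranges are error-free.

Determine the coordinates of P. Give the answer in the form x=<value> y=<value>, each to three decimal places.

x=19.834 y=-18.150

eq1: (x − 45.149)² + (y + 14.984)² = 25.5119316001²
eq2: (x + 17.314)² + (y − 7.302)² = 45.0307789199²
eq3: (x − 19.482)² + (y + 31.609)² = 13.4640711574²
eq3−eq2, eq3−eq1 (x²,y² cancel):
  -73.592·x + 77.822·y = -2872.073243
  51.334·x + 33.250·y = 414.697810
det = -73.592·33.250 − 77.822·51.334 = -6441.848548
x = (-2872.073243·33.250 − 77.822·414.697810) / -6441.848548 = 19.834221
y = (-73.592·414.697810 − -2872.073243·51.334) / -6441.848548 = -18.149537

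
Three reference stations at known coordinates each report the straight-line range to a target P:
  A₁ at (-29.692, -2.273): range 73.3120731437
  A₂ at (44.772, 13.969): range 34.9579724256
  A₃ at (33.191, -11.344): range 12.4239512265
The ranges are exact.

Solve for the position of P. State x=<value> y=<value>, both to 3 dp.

eq1: (x + 29.692)² + (y + 2.273)² = 73.3120731437²
eq2: (x − 44.772)² + (y − 13.969)² = 34.9579724256²
eq3: (x − 33.191)² + (y + 11.344)² = 12.4239512265²
eq1−eq2, eq1−eq3 (x²,y² cancel):
  148.928·x + 32.484·y = 5465.483785
  125.766·x − 18.142·y = 5563.852929
det = 148.928·-18.142 − 32.484·125.766 = -6787.234520
x = (5465.483785·-18.142 − 32.484·5563.852929) / -6787.234520 = 41.237857
y = (148.928·5563.852929 − 5465.483785·125.766) / -6787.234520 = -20.809868

x=41.238 y=-20.810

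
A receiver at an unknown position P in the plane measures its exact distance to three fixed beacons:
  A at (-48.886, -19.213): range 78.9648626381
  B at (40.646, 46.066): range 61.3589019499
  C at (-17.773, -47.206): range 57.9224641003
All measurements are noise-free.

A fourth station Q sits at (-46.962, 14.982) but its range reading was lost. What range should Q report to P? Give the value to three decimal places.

eq1: (x + 48.886)² + (y + 19.213)² = 78.9648626381²
eq2: (x − 40.646)² + (y − 46.066)² = 61.3589019499²
eq3: (x + 17.773)² + (y + 47.206)² = 57.9224641003²
eq2−eq3, eq2−eq1 (x²,y² cancel):
  -116.838·x − 186.544·y = -819.984706
  -179.064·x − 130.558·y = -3485.727990
det = -116.838·-130.558 − -186.544·-179.064 = -18149.179212
x = (-819.984706·-130.558 − -186.544·-3485.727990) / -18149.179212 = 29.928961
y = (-116.838·-3485.727990 − -819.984706·-179.064) / -18149.179212 = -14.349726
|P − Q| = √((29.928961 − -46.962)² + (-14.349726 − 14.982)²) = 82.295626

82.296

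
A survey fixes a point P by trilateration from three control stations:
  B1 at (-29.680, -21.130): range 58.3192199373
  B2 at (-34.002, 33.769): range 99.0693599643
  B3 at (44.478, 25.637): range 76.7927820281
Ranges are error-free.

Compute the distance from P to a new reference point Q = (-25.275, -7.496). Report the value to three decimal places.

62.274

eq1: (x + 29.680)² + (y + 21.130)² = 58.3192199373²
eq2: (x + 34.002)² + (y − 33.769)² = 99.0693599643²
eq3: (x − 44.478)² + (y − 25.637)² = 76.7927820281²
eq1−eq3, eq1−eq2 (x²,y² cancel):
  148.316·x + 93.534·y = -1187.831005
  -8.644·x + 109.798·y = -5444.504605
det = 148.316·109.798 − 93.534·-8.644 = 17093.308064
x = (-1187.831005·109.798 − 93.534·-5444.504605) / 17093.308064 = 22.162172
y = (148.316·-5444.504605 − -1187.831005·-8.644) / 17093.308064 = -47.841808
|P − Q| = √((22.162172 − -25.275)² + (-47.841808 − -7.496)²) = 62.274147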